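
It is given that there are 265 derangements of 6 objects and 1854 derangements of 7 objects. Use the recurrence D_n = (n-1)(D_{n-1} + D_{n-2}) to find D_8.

14833

D_8 = (8-1)·(D_7 + D_6) = 7·(1854 + 265) = 7·2119 = 14833.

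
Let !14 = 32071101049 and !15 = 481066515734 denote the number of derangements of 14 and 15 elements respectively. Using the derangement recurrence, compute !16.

!16 = (16-1)·(!15 + !14) = 15·(481066515734 + 32071101049) = 15·513137616783 = 7697064251745.

7697064251745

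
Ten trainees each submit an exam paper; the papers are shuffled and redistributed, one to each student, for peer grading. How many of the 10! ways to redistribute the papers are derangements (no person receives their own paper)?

!10 = 10! · Σ_{k=0}^{10} (-1)^k/k!
= 10! - 10!/1! + 10!/2! - 10!/3! + 10!/4! - 10!/5! + 10!/6! - 10!/7! + 10!/8! - 10!/9! + 10!/10!
= 3628800 - 3628800 + 1814400 - 604800 + 151200 - 30240 + 5040 - 720 + 90 - 10 + 1
= 1334961

1334961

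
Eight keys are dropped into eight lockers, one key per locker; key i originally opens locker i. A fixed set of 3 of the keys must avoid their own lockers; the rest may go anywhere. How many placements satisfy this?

27240

Inclusion-exclusion on the 3 forbidden self-matches:
Σ_{j=0}^{3} (-1)^j C(3,j)(8-j)!
= C(3,0)·8! - C(3,1)·7! + C(3,2)·6! - C(3,3)·5!
= 40320 - 15120 + 2160 - 120
= 27240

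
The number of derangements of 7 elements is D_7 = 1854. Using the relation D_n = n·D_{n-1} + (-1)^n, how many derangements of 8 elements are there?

D_8 = 8·1854 + 1 = 14833.

14833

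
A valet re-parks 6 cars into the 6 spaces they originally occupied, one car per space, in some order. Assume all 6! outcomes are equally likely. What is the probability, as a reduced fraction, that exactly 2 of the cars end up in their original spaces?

3/16

Favorable outcomes: C(6,2)·!4 = 15·9 = 135.
Total outcomes: 6! = 720.
Probability = 135/720 = 3/16.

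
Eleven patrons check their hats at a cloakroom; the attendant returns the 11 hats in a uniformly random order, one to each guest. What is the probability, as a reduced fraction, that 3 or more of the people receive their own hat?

Favorable outcomes: Σ_{i≥3} C(11,i)·!(11-i) = 165·14833 + 330·1854 + 462·265 + 462·44 + 330·9 + 165·2 + 55·1 + 11·0 + 1·1 = 3205379.
Total outcomes: 11! = 39916800.
Probability = 3205379/39916800 = 3205379/39916800.

3205379/39916800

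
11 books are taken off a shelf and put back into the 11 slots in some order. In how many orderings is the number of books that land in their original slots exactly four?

Choose which 4 of the 11 are fixed: C(11,4) = 330.
The remaining 7 must be deranged: !7 = 1854.
Total: 330 × 1854 = 611820.

611820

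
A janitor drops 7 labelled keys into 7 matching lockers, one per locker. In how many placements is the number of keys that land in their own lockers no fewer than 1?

# with exactly i fixed is C(7,i)·!(7-i); sum over i=1..7:
  i=1: C(7,1)·!6 = 7·265 = 1855
  i=2: C(7,2)·!5 = 21·44 = 924
  i=3: C(7,3)·!4 = 35·9 = 315
  i=4: C(7,4)·!3 = 35·2 = 70
  i=5: C(7,5)·!2 = 21·1 = 21
  i=6: C(7,6)·!1 = 7·0 = 0
  i=7: C(7,7)·!0 = 1·1 = 1
Total = 3186.

3186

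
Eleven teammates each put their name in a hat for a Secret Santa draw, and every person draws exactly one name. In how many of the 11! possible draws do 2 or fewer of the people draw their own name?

Sum C(11,i)·!(11-i) for i = 0..2:
  i=0: C(11,0)·!11 = 1·14684570 = 14684570
  i=1: C(11,1)·!10 = 11·1334961 = 14684571
  i=2: C(11,2)·!9 = 55·133496 = 7342280
Total = 36711421.

36711421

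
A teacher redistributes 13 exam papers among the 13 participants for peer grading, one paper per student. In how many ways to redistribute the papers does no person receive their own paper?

The subfactorial !13 = [13!/e] (nearest integer).
13! = 6227020800, and 6227020800/e ≈ 2290792932.07, so !13 = 2290792932.

2290792932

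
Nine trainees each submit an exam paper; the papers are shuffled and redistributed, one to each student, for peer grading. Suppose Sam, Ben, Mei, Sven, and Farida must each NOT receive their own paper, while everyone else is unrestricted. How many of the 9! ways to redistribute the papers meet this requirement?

Let A_j be the event that the j-th constrained one is fixed. By inclusion-exclusion over the 5 events:
Σ_{j=0}^{5} (-1)^j C(5,j)(9-j)!
= C(5,0)·9! - C(5,1)·8! + C(5,2)·7! - C(5,3)·6! + C(5,4)·5! - C(5,5)·4!
= 362880 - 201600 + 50400 - 7200 + 600 - 24
= 205056

205056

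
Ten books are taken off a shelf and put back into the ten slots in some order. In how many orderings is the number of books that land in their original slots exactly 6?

1890

Choose which 6 of the 10 are fixed: C(10,6) = 210.
The remaining 4 must be deranged: !4 = 9.
Total: 210 × 9 = 1890.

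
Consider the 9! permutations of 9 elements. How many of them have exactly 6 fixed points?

Pick the 6 fixed positions: C(9,6) = 84 ways.
The remaining 3 must be deranged: !3 = 2.
Total: 84 × 2 = 168.

168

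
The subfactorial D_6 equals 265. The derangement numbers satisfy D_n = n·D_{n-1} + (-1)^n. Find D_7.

1854

D_7 = 7·265 - 1 = 1854.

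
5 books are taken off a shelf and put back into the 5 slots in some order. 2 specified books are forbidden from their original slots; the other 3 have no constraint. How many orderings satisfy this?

78

Inclusion-exclusion on the 2 forbidden self-matches:
Σ_{j=0}^{2} (-1)^j C(2,j)(5-j)!
= C(2,0)·5! - C(2,1)·4! + C(2,2)·3!
= 120 - 48 + 6
= 78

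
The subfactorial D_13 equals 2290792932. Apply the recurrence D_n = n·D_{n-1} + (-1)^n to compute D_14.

D_14 = 14·2290792932 + 1 = 32071101049.

32071101049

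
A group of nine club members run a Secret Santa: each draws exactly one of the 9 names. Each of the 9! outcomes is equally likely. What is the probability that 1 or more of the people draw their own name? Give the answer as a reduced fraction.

28673/45360

Favorable outcomes: Σ_{i≥1} C(9,i)·!(9-i) = 9·14833 + 36·1854 + 84·265 + 126·44 + 126·9 + 84·2 + 36·1 + 9·0 + 1·1 = 229384.
Total outcomes: 9! = 362880.
Probability = 229384/362880 = 28673/45360.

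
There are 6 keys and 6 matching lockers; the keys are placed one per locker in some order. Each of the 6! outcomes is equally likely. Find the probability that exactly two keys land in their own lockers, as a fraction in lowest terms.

3/16

Favorable outcomes: C(6,2)·!4 = 15·9 = 135.
Total outcomes: 6! = 720.
Probability = 135/720 = 3/16.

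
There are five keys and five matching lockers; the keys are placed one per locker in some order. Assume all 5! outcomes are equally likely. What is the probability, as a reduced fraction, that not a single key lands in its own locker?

11/30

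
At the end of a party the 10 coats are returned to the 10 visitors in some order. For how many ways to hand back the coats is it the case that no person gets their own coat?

1334961

!10 is the nearest integer to 10!/e.
10! = 3628800, and 3628800/e ≈ 1334960.92, so !10 = 1334961.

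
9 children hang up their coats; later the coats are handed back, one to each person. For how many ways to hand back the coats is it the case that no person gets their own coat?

By inclusion-exclusion, !9 = Σ (-1)^k · 9!/k! for k=0..9
= 9! - 9!/1! + 9!/2! - 9!/3! + 9!/4! - 9!/5! + 9!/6! - 9!/7! + 9!/8! - 9!/9!
= 362880 - 362880 + 181440 - 60480 + 15120 - 3024 + 504 - 72 + 9 - 1
= 133496

133496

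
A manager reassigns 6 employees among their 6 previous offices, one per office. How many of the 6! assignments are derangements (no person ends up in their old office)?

265

The subfactorial !6 = [6!/e] (nearest integer).
6! = 720, and 720/e ≈ 264.87, so !6 = 265.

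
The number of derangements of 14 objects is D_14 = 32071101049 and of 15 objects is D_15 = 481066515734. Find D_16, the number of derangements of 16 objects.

D_16 = (16-1)·(D_15 + D_14) = 15·(481066515734 + 32071101049) = 15·513137616783 = 7697064251745.

7697064251745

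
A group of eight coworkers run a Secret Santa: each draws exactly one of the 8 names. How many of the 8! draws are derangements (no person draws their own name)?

14833

Recurrence: !8 = 8·!7 + (-1)^8.
!8 = 8·1854 + 1 = 14833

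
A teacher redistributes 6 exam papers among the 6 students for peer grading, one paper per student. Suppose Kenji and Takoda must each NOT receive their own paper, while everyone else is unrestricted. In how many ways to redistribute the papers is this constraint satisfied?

504

Let A_j be the event that the j-th constrained one is fixed. By inclusion-exclusion over the 2 events:
Σ_{j=0}^{2} (-1)^j C(2,j)(6-j)!
= C(2,0)·6! - C(2,1)·5! + C(2,2)·4!
= 720 - 240 + 24
= 504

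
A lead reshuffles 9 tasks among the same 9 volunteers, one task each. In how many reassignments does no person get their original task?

133496

The number of derangements of 9 is !9 = Σ_{k=0}^{9} (-1)^k·9!/k!
= 9! - 9!/1! + 9!/2! - 9!/3! + 9!/4! - 9!/5! + 9!/6! - 9!/7! + 9!/8! - 9!/9!
= 362880 - 362880 + 181440 - 60480 + 15120 - 3024 + 504 - 72 + 9 - 1
= 133496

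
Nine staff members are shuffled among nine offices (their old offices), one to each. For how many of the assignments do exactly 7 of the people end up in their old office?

36

Choose which 7 of the 9 are fixed: C(9,7) = 36.
The remaining 2 must be deranged: !2 = 1.
Total: 36 × 1 = 36.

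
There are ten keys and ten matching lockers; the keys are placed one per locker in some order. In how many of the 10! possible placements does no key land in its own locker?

1334961

By inclusion-exclusion, !10 = Σ (-1)^k · 10!/k! for k=0..10
= 10! - 10!/1! + 10!/2! - 10!/3! + 10!/4! - 10!/5! + 10!/6! - 10!/7! + 10!/8! - 10!/9! + 10!/10!
= 3628800 - 3628800 + 1814400 - 604800 + 151200 - 30240 + 5040 - 720 + 90 - 10 + 1
= 1334961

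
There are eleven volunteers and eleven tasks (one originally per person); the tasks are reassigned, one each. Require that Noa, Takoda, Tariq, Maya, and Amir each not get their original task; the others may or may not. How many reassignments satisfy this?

25022880

Let A_j be the event that the j-th constrained one is fixed. By inclusion-exclusion over the 5 events:
Σ_{j=0}^{5} (-1)^j C(5,j)(11-j)!
= C(5,0)·11! - C(5,1)·10! + C(5,2)·9! - C(5,3)·8! + C(5,4)·7! - C(5,5)·6!
= 39916800 - 18144000 + 3628800 - 403200 + 25200 - 720
= 25022880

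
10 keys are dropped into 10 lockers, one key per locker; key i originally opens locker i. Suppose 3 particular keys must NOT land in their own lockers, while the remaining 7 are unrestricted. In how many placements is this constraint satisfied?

Let A_j be the event that the j-th constrained one is fixed. By inclusion-exclusion over the 3 events:
Σ_{j=0}^{3} (-1)^j C(3,j)(10-j)!
= C(3,0)·10! - C(3,1)·9! + C(3,2)·8! - C(3,3)·7!
= 3628800 - 1088640 + 120960 - 5040
= 2656080

2656080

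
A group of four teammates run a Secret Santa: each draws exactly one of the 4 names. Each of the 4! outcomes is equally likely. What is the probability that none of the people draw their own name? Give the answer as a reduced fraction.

Favorable outcomes: !4 = 9.
Total outcomes: 4! = 24.
Probability = 9/24 = 3/8.

3/8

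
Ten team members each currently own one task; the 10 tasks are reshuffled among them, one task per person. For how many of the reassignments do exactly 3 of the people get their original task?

222480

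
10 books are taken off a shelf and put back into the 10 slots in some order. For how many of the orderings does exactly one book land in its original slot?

1334960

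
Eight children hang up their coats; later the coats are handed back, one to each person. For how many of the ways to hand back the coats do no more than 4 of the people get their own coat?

40179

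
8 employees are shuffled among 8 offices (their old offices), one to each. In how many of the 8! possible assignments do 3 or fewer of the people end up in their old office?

39549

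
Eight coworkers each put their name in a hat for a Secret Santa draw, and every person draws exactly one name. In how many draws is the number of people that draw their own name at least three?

3235

Sum C(8,i)·!(8-i) for i = 3..8:
  i=3: C(8,3)·!5 = 56·44 = 2464
  i=4: C(8,4)·!4 = 70·9 = 630
  i=5: C(8,5)·!3 = 56·2 = 112
  i=6: C(8,6)·!2 = 28·1 = 28
  i=7: C(8,7)·!1 = 8·0 = 0
  i=8: C(8,8)·!0 = 1·1 = 1
Total = 3235.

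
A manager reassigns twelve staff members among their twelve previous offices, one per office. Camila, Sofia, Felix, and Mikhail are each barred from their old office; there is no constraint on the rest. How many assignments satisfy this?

339696000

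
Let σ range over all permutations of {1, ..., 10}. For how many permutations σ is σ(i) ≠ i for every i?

1334961

The number of derangements of 10 is !10 = Σ_{k=0}^{10} (-1)^k·10!/k!
= 10! - 10!/1! + 10!/2! - 10!/3! + 10!/4! - 10!/5! + 10!/6! - 10!/7! + 10!/8! - 10!/9! + 10!/10!
= 3628800 - 3628800 + 1814400 - 604800 + 151200 - 30240 + 5040 - 720 + 90 - 10 + 1
= 1334961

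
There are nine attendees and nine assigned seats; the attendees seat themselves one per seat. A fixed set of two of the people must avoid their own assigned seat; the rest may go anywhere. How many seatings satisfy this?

Let A_j be the event that the j-th constrained one is fixed. By inclusion-exclusion over the 2 events:
Σ_{j=0}^{2} (-1)^j C(2,j)(9-j)!
= C(2,0)·9! - C(2,1)·8! + C(2,2)·7!
= 362880 - 80640 + 5040
= 287280

287280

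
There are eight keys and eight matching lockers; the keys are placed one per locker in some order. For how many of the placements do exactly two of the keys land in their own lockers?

7420

Choose which 2 of the 8 are fixed: C(8,2) = 28.
The other 6 form a derangement: !6 = 265.
Total: 28 × 265 = 7420.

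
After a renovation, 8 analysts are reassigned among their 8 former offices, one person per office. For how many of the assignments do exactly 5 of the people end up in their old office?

Pick the 5 fixed positions: C(8,5) = 56 ways.
The remaining 3 must be deranged: !3 = 2.
Total: 56 × 2 = 112.

112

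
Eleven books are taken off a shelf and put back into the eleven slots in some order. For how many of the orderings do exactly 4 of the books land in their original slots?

Pick the 4 fixed positions: C(11,4) = 330 ways.
The remaining 7 must be deranged: !7 = 1854.
Total: 330 × 1854 = 611820.

611820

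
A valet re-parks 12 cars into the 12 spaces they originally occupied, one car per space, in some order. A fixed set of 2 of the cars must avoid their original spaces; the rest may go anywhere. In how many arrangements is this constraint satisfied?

402796800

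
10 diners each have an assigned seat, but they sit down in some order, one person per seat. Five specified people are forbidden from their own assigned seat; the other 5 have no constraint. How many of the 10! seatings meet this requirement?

Let A_j be the event that the j-th constrained one is fixed. By inclusion-exclusion over the 5 events:
Σ_{j=0}^{5} (-1)^j C(5,j)(10-j)!
= C(5,0)·10! - C(5,1)·9! + C(5,2)·8! - C(5,3)·7! + C(5,4)·6! - C(5,5)·5!
= 3628800 - 1814400 + 403200 - 50400 + 3600 - 120
= 2170680

2170680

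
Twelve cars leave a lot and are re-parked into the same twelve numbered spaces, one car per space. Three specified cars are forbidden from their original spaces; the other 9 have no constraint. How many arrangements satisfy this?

Inclusion-exclusion on the 3 forbidden self-matches:
Σ_{j=0}^{3} (-1)^j C(3,j)(12-j)!
= C(3,0)·12! - C(3,1)·11! + C(3,2)·10! - C(3,3)·9!
= 479001600 - 119750400 + 10886400 - 362880
= 369774720

369774720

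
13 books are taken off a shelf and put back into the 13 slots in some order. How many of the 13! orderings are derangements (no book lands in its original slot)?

!13 is the nearest integer to 13!/e.
13! = 6227020800, and 6227020800/e ≈ 2290792932.07, so !13 = 2290792932.

2290792932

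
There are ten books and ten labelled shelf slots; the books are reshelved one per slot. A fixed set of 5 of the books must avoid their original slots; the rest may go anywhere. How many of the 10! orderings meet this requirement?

Let A_j be the event that the j-th constrained one is fixed. By inclusion-exclusion over the 5 events:
Σ_{j=0}^{5} (-1)^j C(5,j)(10-j)!
= C(5,0)·10! - C(5,1)·9! + C(5,2)·8! - C(5,3)·7! + C(5,4)·6! - C(5,5)·5!
= 3628800 - 1814400 + 403200 - 50400 + 3600 - 120
= 2170680

2170680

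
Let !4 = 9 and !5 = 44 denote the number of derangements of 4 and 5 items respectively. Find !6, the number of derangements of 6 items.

!6 = (6-1)·(!5 + !4) = 5·(44 + 9) = 5·53 = 265.

265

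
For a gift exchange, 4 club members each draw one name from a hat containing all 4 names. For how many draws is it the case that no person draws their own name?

Recurrence: !4 = 3·(!3 + !2).
!4 = 3·(2 + 1) = 3·3 = 9

9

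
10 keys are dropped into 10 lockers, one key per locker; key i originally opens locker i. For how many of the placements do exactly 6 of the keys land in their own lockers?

Choose which 6 of the 10 are fixed: C(10,6) = 210.
The remaining 4 must be deranged: !4 = 9.
Total: 210 × 9 = 1890.

1890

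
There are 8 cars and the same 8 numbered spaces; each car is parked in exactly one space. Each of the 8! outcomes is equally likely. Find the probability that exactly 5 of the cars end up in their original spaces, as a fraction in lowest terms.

Favorable outcomes: C(8,5)·!3 = 56·2 = 112.
Total outcomes: 8! = 40320.
Probability = 112/40320 = 1/360.

1/360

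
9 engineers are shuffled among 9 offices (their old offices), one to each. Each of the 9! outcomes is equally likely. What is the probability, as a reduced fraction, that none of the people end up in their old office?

16687/45360

Favorable outcomes: !9 = 133496.
Total outcomes: 9! = 362880.
Probability = 133496/362880 = 16687/45360.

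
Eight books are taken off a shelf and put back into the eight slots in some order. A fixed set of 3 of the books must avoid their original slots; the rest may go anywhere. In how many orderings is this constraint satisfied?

27240

Inclusion-exclusion on the 3 forbidden self-matches:
Σ_{j=0}^{3} (-1)^j C(3,j)(8-j)!
= C(3,0)·8! - C(3,1)·7! + C(3,2)·6! - C(3,3)·5!
= 40320 - 15120 + 2160 - 120
= 27240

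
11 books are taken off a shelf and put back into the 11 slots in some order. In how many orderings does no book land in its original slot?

14684570

!11 is the nearest integer to 11!/e.
11! = 39916800, and 39916800/e ≈ 14684570.08, so !11 = 14684570.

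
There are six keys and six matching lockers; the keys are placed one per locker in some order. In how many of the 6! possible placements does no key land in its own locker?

By inclusion-exclusion, !6 = Σ (-1)^k · 6!/k! for k=0..6
= 6! - 6!/1! + 6!/2! - 6!/3! + 6!/4! - 6!/5! + 6!/6!
= 720 - 720 + 360 - 120 + 30 - 6 + 1
= 265

265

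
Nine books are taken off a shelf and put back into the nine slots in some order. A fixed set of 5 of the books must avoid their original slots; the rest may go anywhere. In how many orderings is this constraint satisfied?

205056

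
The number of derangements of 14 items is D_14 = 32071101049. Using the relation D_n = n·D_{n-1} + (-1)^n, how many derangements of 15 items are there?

481066515734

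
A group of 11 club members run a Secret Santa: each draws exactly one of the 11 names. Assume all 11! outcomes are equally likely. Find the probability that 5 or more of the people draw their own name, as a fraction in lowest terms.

Favorable outcomes: Σ_{i≥5} C(11,i)·!(11-i) = 462·265 + 462·44 + 330·9 + 165·2 + 55·1 + 11·0 + 1·1 = 146114.
Total outcomes: 11! = 39916800.
Probability = 146114/39916800 = 73057/19958400.

73057/19958400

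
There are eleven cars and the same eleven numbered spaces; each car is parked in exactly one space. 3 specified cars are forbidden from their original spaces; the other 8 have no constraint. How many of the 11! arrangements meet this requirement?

Inclusion-exclusion on the 3 forbidden self-matches:
Σ_{j=0}^{3} (-1)^j C(3,j)(11-j)!
= C(3,0)·11! - C(3,1)·10! + C(3,2)·9! - C(3,3)·8!
= 39916800 - 10886400 + 1088640 - 40320
= 30078720

30078720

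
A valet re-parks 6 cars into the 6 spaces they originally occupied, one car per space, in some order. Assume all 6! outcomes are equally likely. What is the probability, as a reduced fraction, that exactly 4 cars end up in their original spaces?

1/48

Favorable outcomes: C(6,4)·!2 = 15·1 = 15.
Total outcomes: 6! = 720.
Probability = 15/720 = 1/48.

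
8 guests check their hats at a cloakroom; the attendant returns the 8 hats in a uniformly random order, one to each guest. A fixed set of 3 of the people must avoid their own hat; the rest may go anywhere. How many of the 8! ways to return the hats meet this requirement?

Inclusion-exclusion on the 3 forbidden self-matches:
Σ_{j=0}^{3} (-1)^j C(3,j)(8-j)!
= C(3,0)·8! - C(3,1)·7! + C(3,2)·6! - C(3,3)·5!
= 40320 - 15120 + 2160 - 120
= 27240

27240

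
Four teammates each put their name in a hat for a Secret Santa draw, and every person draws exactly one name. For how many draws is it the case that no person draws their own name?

9

Recurrence: !4 = 4·!3 + (-1)^4.
!4 = 4·2 + 1 = 9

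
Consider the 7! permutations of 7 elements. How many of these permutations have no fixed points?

1854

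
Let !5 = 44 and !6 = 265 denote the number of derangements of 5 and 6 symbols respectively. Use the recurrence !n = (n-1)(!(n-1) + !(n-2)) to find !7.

!7 = (7-1)·(!6 + !5) = 6·(265 + 44) = 6·309 = 1854.

1854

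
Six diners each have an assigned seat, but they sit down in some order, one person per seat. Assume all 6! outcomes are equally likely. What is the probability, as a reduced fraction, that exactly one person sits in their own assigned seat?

Favorable outcomes: C(6,1)·!5 = 6·44 = 264.
Total outcomes: 6! = 720.
Probability = 264/720 = 11/30.

11/30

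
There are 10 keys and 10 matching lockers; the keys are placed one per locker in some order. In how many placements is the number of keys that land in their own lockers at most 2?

3337406

# with exactly i fixed is C(10,i)·!(10-i); sum over i=0..2:
  i=0: C(10,0)·!10 = 1·1334961 = 1334961
  i=1: C(10,1)·!9 = 10·133496 = 1334960
  i=2: C(10,2)·!8 = 45·14833 = 667485
Total = 3337406.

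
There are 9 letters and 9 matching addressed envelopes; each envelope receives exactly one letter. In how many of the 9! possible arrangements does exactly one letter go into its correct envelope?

Pick the single fixed position: C(9,1) = 9 ways.
The other 8 form a derangement: !8 = 14833.
Total: 9 × 14833 = 133497.

133497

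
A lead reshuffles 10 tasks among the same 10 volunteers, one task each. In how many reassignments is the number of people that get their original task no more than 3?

3559886

# with exactly i fixed is C(10,i)·!(10-i); sum over i=0..3:
  i=0: C(10,0)·!10 = 1·1334961 = 1334961
  i=1: C(10,1)·!9 = 10·133496 = 1334960
  i=2: C(10,2)·!8 = 45·14833 = 667485
  i=3: C(10,3)·!7 = 120·1854 = 222480
Total = 3559886.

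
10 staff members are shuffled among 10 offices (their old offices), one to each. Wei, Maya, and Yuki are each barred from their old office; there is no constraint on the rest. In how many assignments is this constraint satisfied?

2656080

Inclusion-exclusion on the 3 forbidden self-matches:
Σ_{j=0}^{3} (-1)^j C(3,j)(10-j)!
= C(3,0)·10! - C(3,1)·9! + C(3,2)·8! - C(3,3)·7!
= 3628800 - 1088640 + 120960 - 5040
= 2656080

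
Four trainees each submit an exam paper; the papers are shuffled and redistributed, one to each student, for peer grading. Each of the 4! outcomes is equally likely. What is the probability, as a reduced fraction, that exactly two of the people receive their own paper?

Favorable outcomes: C(4,2)·!2 = 6·1 = 6.
Total outcomes: 4! = 24.
Probability = 6/24 = 1/4.

1/4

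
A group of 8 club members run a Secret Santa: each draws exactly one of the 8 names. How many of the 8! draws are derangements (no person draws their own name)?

14833

Recurrence: !8 = 7·(!7 + !6).
!8 = 7·(1854 + 265) = 7·2119 = 14833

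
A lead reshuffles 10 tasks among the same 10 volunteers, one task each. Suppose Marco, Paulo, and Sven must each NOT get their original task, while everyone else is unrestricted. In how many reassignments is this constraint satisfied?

2656080

Let A_j be the event that the j-th constrained one is fixed. By inclusion-exclusion over the 3 events:
Σ_{j=0}^{3} (-1)^j C(3,j)(10-j)!
= C(3,0)·10! - C(3,1)·9! + C(3,2)·8! - C(3,3)·7!
= 3628800 - 1088640 + 120960 - 5040
= 2656080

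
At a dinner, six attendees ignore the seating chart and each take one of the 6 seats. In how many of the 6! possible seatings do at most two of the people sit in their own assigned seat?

Sum C(6,i)·!(6-i) for i = 0..2:
  i=0: C(6,0)·!6 = 1·265 = 265
  i=1: C(6,1)·!5 = 6·44 = 264
  i=2: C(6,2)·!4 = 15·9 = 135
Total = 664.

664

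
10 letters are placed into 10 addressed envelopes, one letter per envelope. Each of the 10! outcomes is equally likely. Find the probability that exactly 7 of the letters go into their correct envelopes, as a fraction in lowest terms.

Favorable outcomes: C(10,7)·!3 = 120·2 = 240.
Total outcomes: 10! = 3628800.
Probability = 240/3628800 = 1/15120.

1/15120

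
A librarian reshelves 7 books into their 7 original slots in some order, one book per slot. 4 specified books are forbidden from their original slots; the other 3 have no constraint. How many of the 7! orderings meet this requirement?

2790

Let A_j be the event that the j-th constrained one is fixed. By inclusion-exclusion over the 4 events:
Σ_{j=0}^{4} (-1)^j C(4,j)(7-j)!
= C(4,0)·7! - C(4,1)·6! + C(4,2)·5! - C(4,3)·4! + C(4,4)·3!
= 5040 - 2880 + 720 - 96 + 6
= 2790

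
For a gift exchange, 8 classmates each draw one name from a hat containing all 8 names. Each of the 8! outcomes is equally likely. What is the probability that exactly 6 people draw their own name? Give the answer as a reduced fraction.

Favorable outcomes: C(8,6)·!2 = 28·1 = 28.
Total outcomes: 8! = 40320.
Probability = 28/40320 = 1/1440.

1/1440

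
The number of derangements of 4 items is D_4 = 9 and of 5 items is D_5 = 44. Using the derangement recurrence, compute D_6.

D_6 = (6-1)·(D_5 + D_4) = 5·(44 + 9) = 5·53 = 265.

265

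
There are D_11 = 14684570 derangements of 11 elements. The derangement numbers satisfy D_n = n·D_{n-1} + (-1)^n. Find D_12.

176214841

D_12 = 12·14684570 + 1 = 176214841.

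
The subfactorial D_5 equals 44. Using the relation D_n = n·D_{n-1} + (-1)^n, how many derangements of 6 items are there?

D_6 = 6·44 + 1 = 265.

265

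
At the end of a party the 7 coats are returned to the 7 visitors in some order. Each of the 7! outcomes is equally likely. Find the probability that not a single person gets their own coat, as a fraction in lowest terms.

103/280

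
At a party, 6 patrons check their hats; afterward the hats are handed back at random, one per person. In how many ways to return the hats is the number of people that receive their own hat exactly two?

135

Choose which 2 of the 6 are fixed: C(6,2) = 15.
The other 4 form a derangement: !4 = 9.
Total: 15 × 9 = 135.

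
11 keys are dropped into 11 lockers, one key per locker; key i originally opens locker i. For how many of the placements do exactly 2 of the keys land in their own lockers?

7342280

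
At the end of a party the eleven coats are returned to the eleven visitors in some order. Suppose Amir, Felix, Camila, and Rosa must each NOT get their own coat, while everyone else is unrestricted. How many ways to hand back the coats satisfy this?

27422640

Let A_j be the event that the j-th constrained one is fixed. By inclusion-exclusion over the 4 events:
Σ_{j=0}^{4} (-1)^j C(4,j)(11-j)!
= C(4,0)·11! - C(4,1)·10! + C(4,2)·9! - C(4,3)·8! + C(4,4)·7!
= 39916800 - 14515200 + 2177280 - 161280 + 5040
= 27422640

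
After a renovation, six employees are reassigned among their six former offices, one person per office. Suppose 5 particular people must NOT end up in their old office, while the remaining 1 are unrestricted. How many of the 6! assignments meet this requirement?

Let A_j be the event that the j-th constrained one is fixed. By inclusion-exclusion over the 5 events:
Σ_{j=0}^{5} (-1)^j C(5,j)(6-j)!
= C(5,0)·6! - C(5,1)·5! + C(5,2)·4! - C(5,3)·3! + C(5,4)·2! - C(5,5)·1!
= 720 - 600 + 240 - 60 + 10 - 1
= 309

309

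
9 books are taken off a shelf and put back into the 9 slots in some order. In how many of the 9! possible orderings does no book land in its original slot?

133496

Use !n = (n-1)(!(n-1) + !(n-2)).
!9 = 8·(14833 + 1854) = 8·16687 = 133496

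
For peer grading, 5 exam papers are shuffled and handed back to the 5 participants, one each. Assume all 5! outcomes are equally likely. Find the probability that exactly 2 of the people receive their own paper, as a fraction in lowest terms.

Favorable outcomes: C(5,2)·!3 = 10·2 = 20.
Total outcomes: 5! = 120.
Probability = 20/120 = 1/6.

1/6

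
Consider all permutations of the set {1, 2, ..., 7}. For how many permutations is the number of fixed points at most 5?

5039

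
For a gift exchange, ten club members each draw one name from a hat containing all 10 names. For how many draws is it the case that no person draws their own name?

By inclusion-exclusion, !10 = Σ (-1)^k · 10!/k! for k=0..10
= 10! - 10!/1! + 10!/2! - 10!/3! + 10!/4! - 10!/5! + 10!/6! - 10!/7! + 10!/8! - 10!/9! + 10!/10!
= 3628800 - 3628800 + 1814400 - 604800 + 151200 - 30240 + 5040 - 720 + 90 - 10 + 1
= 1334961

1334961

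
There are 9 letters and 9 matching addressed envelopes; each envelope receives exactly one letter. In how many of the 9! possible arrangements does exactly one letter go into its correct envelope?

133497

Choose which one of the 9 is fixed: C(9,1) = 9.
The other 8 form a derangement: !8 = 14833.
Total: 9 × 14833 = 133497.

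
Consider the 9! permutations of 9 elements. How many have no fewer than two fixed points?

95887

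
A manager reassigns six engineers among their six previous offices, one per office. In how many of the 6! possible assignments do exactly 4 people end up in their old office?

15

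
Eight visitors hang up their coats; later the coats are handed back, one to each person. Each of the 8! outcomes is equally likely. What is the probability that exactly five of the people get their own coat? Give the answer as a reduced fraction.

1/360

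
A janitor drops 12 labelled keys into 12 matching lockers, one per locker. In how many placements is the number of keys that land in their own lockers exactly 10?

66

Pick the 10 fixed positions: C(12,10) = 66 ways.
The remaining 2 must be deranged: !2 = 1.
Total: 66 × 1 = 66.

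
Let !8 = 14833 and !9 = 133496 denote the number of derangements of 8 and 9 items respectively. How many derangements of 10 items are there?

1334961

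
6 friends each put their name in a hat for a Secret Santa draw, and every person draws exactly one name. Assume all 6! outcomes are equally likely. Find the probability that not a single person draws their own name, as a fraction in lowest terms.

Favorable outcomes: !6 = 265.
Total outcomes: 6! = 720.
Probability = 265/720 = 53/144.

53/144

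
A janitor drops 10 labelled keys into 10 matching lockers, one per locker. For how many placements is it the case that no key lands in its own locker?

!10 is the nearest integer to 10!/e.
10! = 3628800, and 3628800/e ≈ 1334960.92, so !10 = 1334961.

1334961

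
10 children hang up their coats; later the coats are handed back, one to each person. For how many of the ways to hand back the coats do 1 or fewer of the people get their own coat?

2669921

Sum C(10,i)·!(10-i) for i = 0..1:
  i=0: C(10,0)·!10 = 1·1334961 = 1334961
  i=1: C(10,1)·!9 = 10·133496 = 1334960
Total = 2669921.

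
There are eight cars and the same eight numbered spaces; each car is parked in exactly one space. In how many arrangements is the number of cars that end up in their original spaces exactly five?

Pick the 5 fixed positions: C(8,5) = 56 ways.
The other 3 form a derangement: !3 = 2.
Total: 56 × 2 = 112.

112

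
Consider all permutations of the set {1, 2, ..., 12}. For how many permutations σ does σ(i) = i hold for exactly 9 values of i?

440

Choose which 9 of the 12 are fixed: C(12,9) = 220.
The other 3 form a derangement: !3 = 2.
Total: 220 × 2 = 440.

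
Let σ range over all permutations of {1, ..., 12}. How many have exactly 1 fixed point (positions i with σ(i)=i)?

176214840

Pick the single fixed position: C(12,1) = 12 ways.
The other 11 form a derangement: !11 = 14684570.
Total: 12 × 14684570 = 176214840.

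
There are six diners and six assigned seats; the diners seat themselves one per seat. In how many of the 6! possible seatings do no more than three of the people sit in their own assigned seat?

704

# with exactly i fixed is C(6,i)·!(6-i); sum over i=0..3:
  i=0: C(6,0)·!6 = 1·265 = 265
  i=1: C(6,1)·!5 = 6·44 = 264
  i=2: C(6,2)·!4 = 15·9 = 135
  i=3: C(6,3)·!3 = 20·2 = 40
Total = 704.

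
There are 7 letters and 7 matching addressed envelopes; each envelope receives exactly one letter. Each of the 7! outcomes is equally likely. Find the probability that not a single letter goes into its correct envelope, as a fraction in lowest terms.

Favorable outcomes: !7 = 1854.
Total outcomes: 7! = 5040.
Probability = 1854/5040 = 103/280.

103/280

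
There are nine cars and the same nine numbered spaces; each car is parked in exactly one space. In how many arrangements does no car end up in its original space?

133496

By inclusion-exclusion, !9 = Σ (-1)^k · 9!/k! for k=0..9
= 9! - 9!/1! + 9!/2! - 9!/3! + 9!/4! - 9!/5! + 9!/6! - 9!/7! + 9!/8! - 9!/9!
= 362880 - 362880 + 181440 - 60480 + 15120 - 3024 + 504 - 72 + 9 - 1
= 133496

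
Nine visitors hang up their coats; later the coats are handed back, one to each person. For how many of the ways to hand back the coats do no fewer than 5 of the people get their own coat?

# with exactly i fixed is C(9,i)·!(9-i); sum over i=5..9:
  i=5: C(9,5)·!4 = 126·9 = 1134
  i=6: C(9,6)·!3 = 84·2 = 168
  i=7: C(9,7)·!2 = 36·1 = 36
  i=8: C(9,8)·!1 = 9·0 = 0
  i=9: C(9,9)·!0 = 1·1 = 1
Total = 1339.

1339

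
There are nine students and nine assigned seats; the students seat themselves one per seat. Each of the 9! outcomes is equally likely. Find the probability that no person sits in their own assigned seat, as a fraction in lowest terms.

16687/45360

Favorable outcomes: !9 = 133496.
Total outcomes: 9! = 362880.
Probability = 133496/362880 = 16687/45360.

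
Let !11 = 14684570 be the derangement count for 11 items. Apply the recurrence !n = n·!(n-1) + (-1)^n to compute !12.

!12 = 12·14684570 + 1 = 176214841.

176214841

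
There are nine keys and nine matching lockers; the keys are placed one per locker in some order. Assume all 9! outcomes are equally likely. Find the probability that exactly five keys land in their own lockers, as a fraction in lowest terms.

Favorable outcomes: C(9,5)·!4 = 126·9 = 1134.
Total outcomes: 9! = 362880.
Probability = 1134/362880 = 1/320.

1/320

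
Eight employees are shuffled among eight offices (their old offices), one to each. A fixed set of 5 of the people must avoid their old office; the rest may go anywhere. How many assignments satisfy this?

Let A_j be the event that the j-th constrained one is fixed. By inclusion-exclusion over the 5 events:
Σ_{j=0}^{5} (-1)^j C(5,j)(8-j)!
= C(5,0)·8! - C(5,1)·7! + C(5,2)·6! - C(5,3)·5! + C(5,4)·4! - C(5,5)·3!
= 40320 - 25200 + 7200 - 1200 + 120 - 6
= 21234

21234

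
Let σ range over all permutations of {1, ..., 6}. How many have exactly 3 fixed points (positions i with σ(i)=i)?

40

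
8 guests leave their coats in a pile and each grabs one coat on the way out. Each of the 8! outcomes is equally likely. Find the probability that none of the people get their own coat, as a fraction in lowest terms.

Favorable outcomes: !8 = 14833.
Total outcomes: 8! = 40320.
Probability = 14833/40320 = 2119/5760.

2119/5760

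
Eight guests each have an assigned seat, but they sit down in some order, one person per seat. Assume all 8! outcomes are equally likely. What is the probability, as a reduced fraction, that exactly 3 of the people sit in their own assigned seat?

Favorable outcomes: C(8,3)·!5 = 56·44 = 2464.
Total outcomes: 8! = 40320.
Probability = 2464/40320 = 11/180.

11/180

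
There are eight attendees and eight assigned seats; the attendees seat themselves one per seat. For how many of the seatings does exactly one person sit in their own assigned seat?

14832

Choose which one of the 8 is fixed: C(8,1) = 8.
The remaining 7 must be deranged: !7 = 1854.
Total: 8 × 1854 = 14832.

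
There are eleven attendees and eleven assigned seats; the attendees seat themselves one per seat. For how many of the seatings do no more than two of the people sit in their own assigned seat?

# with exactly i fixed is C(11,i)·!(11-i); sum over i=0..2:
  i=0: C(11,0)·!11 = 1·14684570 = 14684570
  i=1: C(11,1)·!10 = 11·1334961 = 14684571
  i=2: C(11,2)·!9 = 55·133496 = 7342280
Total = 36711421.

36711421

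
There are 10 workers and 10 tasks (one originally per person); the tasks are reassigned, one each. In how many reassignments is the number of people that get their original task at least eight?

46

Sum C(10,i)·!(10-i) for i = 8..10:
  i=8: C(10,8)·!2 = 45·1 = 45
  i=9: C(10,9)·!1 = 10·0 = 0
  i=10: C(10,10)·!0 = 1·1 = 1
Total = 46.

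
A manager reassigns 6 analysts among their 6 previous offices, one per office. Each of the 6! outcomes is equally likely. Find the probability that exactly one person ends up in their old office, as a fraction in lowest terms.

Favorable outcomes: C(6,1)·!5 = 6·44 = 264.
Total outcomes: 6! = 720.
Probability = 264/720 = 11/30.

11/30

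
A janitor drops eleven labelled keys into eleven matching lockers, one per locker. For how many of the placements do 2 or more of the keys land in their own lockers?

10547659

# with exactly i fixed is C(11,i)·!(11-i); sum over i=2..11:
  i=2: C(11,2)·!9 = 55·133496 = 7342280
  i=3: C(11,3)·!8 = 165·14833 = 2447445
  i=4: C(11,4)·!7 = 330·1854 = 611820
  i=5: C(11,5)·!6 = 462·265 = 122430
  i=6: C(11,6)·!5 = 462·44 = 20328
  i=7: C(11,7)·!4 = 330·9 = 2970
  i=8: C(11,8)·!3 = 165·2 = 330
  i=9: C(11,9)·!2 = 55·1 = 55
  i=10: C(11,10)·!1 = 11·0 = 0
  i=11: C(11,11)·!0 = 1·1 = 1
Total = 10547659.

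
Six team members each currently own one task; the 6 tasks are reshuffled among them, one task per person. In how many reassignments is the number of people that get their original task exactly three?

40

Pick the 3 fixed positions: C(6,3) = 20 ways.
The other 3 form a derangement: !3 = 2.
Total: 20 × 2 = 40.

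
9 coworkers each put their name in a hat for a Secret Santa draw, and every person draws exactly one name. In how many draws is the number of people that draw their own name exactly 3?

Choose which 3 of the 9 are fixed: C(9,3) = 84.
The other 6 form a derangement: !6 = 265.
Total: 84 × 265 = 22260.

22260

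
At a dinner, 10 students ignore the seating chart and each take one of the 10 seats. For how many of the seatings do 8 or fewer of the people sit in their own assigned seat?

3628799

Sum C(10,i)·!(10-i) for i = 0..8:
  i=0: C(10,0)·!10 = 1·1334961 = 1334961
  i=1: C(10,1)·!9 = 10·133496 = 1334960
  i=2: C(10,2)·!8 = 45·14833 = 667485
  i=3: C(10,3)·!7 = 120·1854 = 222480
  i=4: C(10,4)·!6 = 210·265 = 55650
  i=5: C(10,5)·!5 = 252·44 = 11088
  i=6: C(10,6)·!4 = 210·9 = 1890
  i=7: C(10,7)·!3 = 120·2 = 240
  i=8: C(10,8)·!2 = 45·1 = 45
Total = 3628799.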